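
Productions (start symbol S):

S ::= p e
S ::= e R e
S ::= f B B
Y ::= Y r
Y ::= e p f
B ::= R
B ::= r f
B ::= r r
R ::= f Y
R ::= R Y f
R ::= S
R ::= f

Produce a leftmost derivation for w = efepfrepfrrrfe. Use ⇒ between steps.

S ⇒ eRe   [S ::= e R e]
eRe ⇒ eRYfe   [R ::= R Y f]
eRYfe ⇒ efYYfe   [R ::= f Y]
efYYfe ⇒ efYrYfe   [Y ::= Y r]
efYrYfe ⇒ efepfrYfe   [Y ::= e p f]
efepfrYfe ⇒ efepfrYrfe   [Y ::= Y r]
efepfrYrfe ⇒ efepfrYrrfe   [Y ::= Y r]
efepfrYrrfe ⇒ efepfrYrrrfe   [Y ::= Y r]
efepfrYrrrfe ⇒ efepfrepfrrrfe   [Y ::= e p f]

S⇒eRe⇒eRYfe⇒efYYfe⇒efYrYfe⇒efepfrYfe⇒efepfrYrfe⇒efepfrYrrfe⇒efepfrYrrrfe⇒efepfrepfrrrfe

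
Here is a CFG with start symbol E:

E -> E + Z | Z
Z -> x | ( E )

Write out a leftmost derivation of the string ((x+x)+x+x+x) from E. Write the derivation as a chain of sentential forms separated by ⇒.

E⇒Z⇒(E)⇒(E+Z)⇒(E+Z+Z)⇒(E+Z+Z+Z)⇒(Z+Z+Z+Z)⇒((E)+Z+Z+Z)⇒((E+Z)+Z+Z+Z)⇒((Z+Z)+Z+Z+Z)⇒((x+Z)+Z+Z+Z)⇒((x+x)+Z+Z+Z)⇒((x+x)+x+Z+Z)⇒((x+x)+x+x+Z)⇒((x+x)+x+x+x)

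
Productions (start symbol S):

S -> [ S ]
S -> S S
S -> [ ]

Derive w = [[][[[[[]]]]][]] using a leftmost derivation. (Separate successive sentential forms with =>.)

S => [S] => [SS] => [[]S] => [[]SS] => [[][S]S] => [[][[S]]S] => [[][[[S]]]S] => [[][[[[S]]]]S] => [[][[[[[]]]]]S] => [[][[[[[]]]]][]]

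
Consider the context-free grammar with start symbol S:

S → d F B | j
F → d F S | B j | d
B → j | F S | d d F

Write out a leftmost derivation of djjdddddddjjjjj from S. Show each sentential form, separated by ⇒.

S ⇒ dFB ⇒ dBjB ⇒ djjB ⇒ djjddF ⇒ djjddBj ⇒ djjddddFj ⇒ djjdddddFSj ⇒ djjddddddFSSj ⇒ djjddddddBjSSj ⇒ djjddddddFSjSSj ⇒ djjdddddddSjSSj ⇒ djjdddddddjjSSj ⇒ djjdddddddjjjSj ⇒ djjdddddddjjjjj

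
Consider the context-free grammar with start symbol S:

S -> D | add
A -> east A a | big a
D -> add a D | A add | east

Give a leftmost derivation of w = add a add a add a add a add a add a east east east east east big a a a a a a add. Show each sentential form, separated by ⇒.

S ⇒ D ⇒ add a D ⇒ add a add a D ⇒ add a add a add a D ⇒ add a add a add a add a D ⇒ add a add a add a add a add a D ⇒ add a add a add a add a add a add a D ⇒ add a add a add a add a add a add a A add ⇒ add a add a add a add a add a add a east A a add ⇒ add a add a add a add a add a add a east east A a a add ⇒ add a add a add a add a add a add a east east east A a a a add ⇒ add a add a add a add a add a add a east east east east A a a a a add ⇒ add a add a add a add a add a add a east east east east east A a a a a a add ⇒ add a add a add a add a add a add a east east east east east big a a a a a a add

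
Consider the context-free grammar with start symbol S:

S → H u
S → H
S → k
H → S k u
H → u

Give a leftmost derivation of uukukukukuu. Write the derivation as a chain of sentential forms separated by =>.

S=>Hu=>Skuu=>Hkuu=>Skukuu=>Hkukuu=>Skukukuu=>Hkukukuu=>Skukukukuu=>Hukukukukuu=>uukukukukuu

S => Hu   [S → H u]
Hu => Skuu   [H → S k u]
Skuu => Hkuu   [S → H]
Hkuu => Skukuu   [H → S k u]
Skukuu => Hkukuu   [S → H]
Hkukuu => Skukukuu   [H → S k u]
Skukukuu => Hkukukuu   [S → H]
Hkukukuu => Skukukukuu   [H → S k u]
Skukukukuu => Hukukukukuu   [S → H u]
Hukukukukuu => uukukukukuu   [H → u]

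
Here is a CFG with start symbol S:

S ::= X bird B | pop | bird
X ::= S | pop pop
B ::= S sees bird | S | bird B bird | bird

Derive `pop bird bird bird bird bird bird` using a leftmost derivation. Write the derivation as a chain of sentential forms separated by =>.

S => X bird B   [S ::= X bird B]
X bird B => S bird B   [X ::= S]
S bird B => pop bird B   [S ::= pop]
pop bird B => pop bird bird B bird   [B ::= bird B bird]
pop bird bird B bird => pop bird bird bird B bird bird   [B ::= bird B bird]
pop bird bird bird B bird bird => pop bird bird bird bird bird bird   [B ::= bird]

S => X bird B => S bird B => pop bird B => pop bird bird B bird => pop bird bird bird B bird bird => pop bird bird bird bird bird bird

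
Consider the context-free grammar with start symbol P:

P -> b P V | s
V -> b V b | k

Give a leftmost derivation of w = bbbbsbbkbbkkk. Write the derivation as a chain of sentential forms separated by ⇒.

P ⇒ bPV ⇒ bbPVV ⇒ bbbPVVV ⇒ bbbbPVVVV ⇒ bbbbsVVVV ⇒ bbbbsbVbVVV ⇒ bbbbsbbVbbVVV ⇒ bbbbsbbkbbVVV ⇒ bbbbsbbkbbkVV ⇒ bbbbsbbkbbkkV ⇒ bbbbsbbkbbkkk

P ⇒ bPV   [P -> b P V]
bPV ⇒ bbPVV   [P -> b P V]
bbPVV ⇒ bbbPVVV   [P -> b P V]
bbbPVVV ⇒ bbbbPVVVV   [P -> b P V]
bbbbPVVVV ⇒ bbbbsVVVV   [P -> s]
bbbbsVVVV ⇒ bbbbsbVbVVV   [V -> b V b]
bbbbsbVbVVV ⇒ bbbbsbbVbbVVV   [V -> b V b]
bbbbsbbVbbVVV ⇒ bbbbsbbkbbVVV   [V -> k]
bbbbsbbkbbVVV ⇒ bbbbsbbkbbkVV   [V -> k]
bbbbsbbkbbkVV ⇒ bbbbsbbkbbkkV   [V -> k]
bbbbsbbkbbkkV ⇒ bbbbsbbkbbkkk   [V -> k]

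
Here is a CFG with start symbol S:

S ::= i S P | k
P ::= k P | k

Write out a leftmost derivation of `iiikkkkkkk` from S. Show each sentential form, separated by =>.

S => iSP   [S ::= i S P]
iSP => iiSPP   [S ::= i S P]
iiSPP => iiiSPPP   [S ::= i S P]
iiiSPPP => iiikPPP   [S ::= k]
iiikPPP => iiikkPP   [P ::= k]
iiikkPP => iiikkkPP   [P ::= k P]
iiikkkPP => iiikkkkPP   [P ::= k P]
iiikkkkPP => iiikkkkkPP   [P ::= k P]
iiikkkkkPP => iiikkkkkkP   [P ::= k]
iiikkkkkkP => iiikkkkkkk   [P ::= k]

S => iSP => iiSPP => iiiSPPP => iiikPPP => iiikkPP => iiikkkPP => iiikkkkPP => iiikkkkkPP => iiikkkkkkP => iiikkkkkkk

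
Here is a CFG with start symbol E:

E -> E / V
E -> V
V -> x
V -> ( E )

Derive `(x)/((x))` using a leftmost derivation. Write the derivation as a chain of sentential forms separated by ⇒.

E ⇒ E/V ⇒ V/V ⇒ (E)/V ⇒ (V)/V ⇒ (x)/V ⇒ (x)/(E) ⇒ (x)/(V) ⇒ (x)/((E)) ⇒ (x)/((V)) ⇒ (x)/((x))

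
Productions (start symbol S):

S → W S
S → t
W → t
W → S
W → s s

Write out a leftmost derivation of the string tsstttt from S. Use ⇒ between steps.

S ⇒ WS   [S → W S]
WS ⇒ tS   [W → t]
tS ⇒ tWS   [S → W S]
tWS ⇒ tssS   [W → s s]
tssS ⇒ tssWS   [S → W S]
tssWS ⇒ tssSS   [W → S]
tssSS ⇒ tssWSS   [S → W S]
tssWSS ⇒ tssSSS   [W → S]
tssSSS ⇒ tssWSSS   [S → W S]
tssWSSS ⇒ tssSSSS   [W → S]
tssSSSS ⇒ tsstSSS   [S → t]
tsstSSS ⇒ tssttSS   [S → t]
tssttSS ⇒ tsstttS   [S → t]
tsstttS ⇒ tsstttt   [S → t]

S ⇒ WS ⇒ tS ⇒ tWS ⇒ tssS ⇒ tssWS ⇒ tssSS ⇒ tssWSS ⇒ tssSSS ⇒ tssWSSS ⇒ tssSSSS ⇒ tsstSSS ⇒ tssttSS ⇒ tsstttS ⇒ tsstttt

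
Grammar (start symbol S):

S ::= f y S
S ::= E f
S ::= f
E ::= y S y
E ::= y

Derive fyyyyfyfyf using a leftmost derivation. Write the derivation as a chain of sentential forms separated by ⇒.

S⇒fyS⇒fyEf⇒fyySyf⇒fyyEfyf⇒fyyySyfyf⇒fyyyEfyfyf⇒fyyyyfyfyf

S ⇒ fyS   [S ::= f y S]
fyS ⇒ fyEf   [S ::= E f]
fyEf ⇒ fyySyf   [E ::= y S y]
fyySyf ⇒ fyyEfyf   [S ::= E f]
fyyEfyf ⇒ fyyySyfyf   [E ::= y S y]
fyyySyfyf ⇒ fyyyEfyfyf   [S ::= E f]
fyyyEfyfyf ⇒ fyyyyfyfyf   [E ::= y]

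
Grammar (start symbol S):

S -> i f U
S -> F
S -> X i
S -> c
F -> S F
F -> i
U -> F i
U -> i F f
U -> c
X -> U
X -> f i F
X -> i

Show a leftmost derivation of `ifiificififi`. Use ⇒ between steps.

S ⇒ F ⇒ SF ⇒ ifUF ⇒ ifiFfF ⇒ ifiSFfF ⇒ ifiifUFfF ⇒ ifiifiFfFfF ⇒ ifiifiSFfFfF ⇒ ifiificFfFfF ⇒ ifiificifFfF ⇒ ifiificififF ⇒ ifiificififi

S ⇒ F   [S -> F]
F ⇒ SF   [F -> S F]
SF ⇒ ifUF   [S -> i f U]
ifUF ⇒ ifiFfF   [U -> i F f]
ifiFfF ⇒ ifiSFfF   [F -> S F]
ifiSFfF ⇒ ifiifUFfF   [S -> i f U]
ifiifUFfF ⇒ ifiifiFfFfF   [U -> i F f]
ifiifiFfFfF ⇒ ifiifiSFfFfF   [F -> S F]
ifiifiSFfFfF ⇒ ifiificFfFfF   [S -> c]
ifiificFfFfF ⇒ ifiificifFfF   [F -> i]
ifiificifFfF ⇒ ifiificififF   [F -> i]
ifiificififF ⇒ ifiificififi   [F -> i]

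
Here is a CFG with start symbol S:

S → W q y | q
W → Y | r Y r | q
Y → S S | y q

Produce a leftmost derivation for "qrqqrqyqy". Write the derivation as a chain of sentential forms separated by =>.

S => Wqy => Yqy => SSqy => qSqy => qWqyqy => qrYrqyqy => qrSSrqyqy => qrqSrqyqy => qrqqrqyqy

S => Wqy   [S → W q y]
Wqy => Yqy   [W → Y]
Yqy => SSqy   [Y → S S]
SSqy => qSqy   [S → q]
qSqy => qWqyqy   [S → W q y]
qWqyqy => qrYrqyqy   [W → r Y r]
qrYrqyqy => qrSSrqyqy   [Y → S S]
qrSSrqyqy => qrqSrqyqy   [S → q]
qrqSrqyqy => qrqqrqyqy   [S → q]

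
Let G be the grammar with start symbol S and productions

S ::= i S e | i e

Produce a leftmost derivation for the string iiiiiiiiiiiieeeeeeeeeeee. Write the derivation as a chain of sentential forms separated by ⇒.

S ⇒ iSe   [S ::= i S e]
iSe ⇒ iiSee   [S ::= i S e]
iiSee ⇒ iiiSeee   [S ::= i S e]
iiiSeee ⇒ iiiiSeeee   [S ::= i S e]
iiiiSeeee ⇒ iiiiiSeeeee   [S ::= i S e]
iiiiiSeeeee ⇒ iiiiiiSeeeeee   [S ::= i S e]
iiiiiiSeeeeee ⇒ iiiiiiiSeeeeeee   [S ::= i S e]
iiiiiiiSeeeeeee ⇒ iiiiiiiiSeeeeeeee   [S ::= i S e]
iiiiiiiiSeeeeeeee ⇒ iiiiiiiiiSeeeeeeeee   [S ::= i S e]
iiiiiiiiiSeeeeeeeee ⇒ iiiiiiiiiiSeeeeeeeeee   [S ::= i S e]
iiiiiiiiiiSeeeeeeeeee ⇒ iiiiiiiiiiiSeeeeeeeeeee   [S ::= i S e]
iiiiiiiiiiiSeeeeeeeeeee ⇒ iiiiiiiiiiiieeeeeeeeeeee   [S ::= i e]

S ⇒ iSe ⇒ iiSee ⇒ iiiSeee ⇒ iiiiSeeee ⇒ iiiiiSeeeee ⇒ iiiiiiSeeeeee ⇒ iiiiiiiSeeeeeee ⇒ iiiiiiiiSeeeeeeee ⇒ iiiiiiiiiSeeeeeeeee ⇒ iiiiiiiiiiSeeeeeeeeee ⇒ iiiiiiiiiiiSeeeeeeeeeee ⇒ iiiiiiiiiiiieeeeeeeeeeee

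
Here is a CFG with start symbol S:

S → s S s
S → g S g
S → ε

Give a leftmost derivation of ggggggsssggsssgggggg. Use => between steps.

S => gSg => ggSgg => gggSggg => ggggSgggg => gggggSggggg => ggggggSgggggg => ggggggsSsgggggg => ggggggssSssgggggg => ggggggsssSsssgggggg => ggggggsssgSgsssgggggg => ggggggsssggsssgggggg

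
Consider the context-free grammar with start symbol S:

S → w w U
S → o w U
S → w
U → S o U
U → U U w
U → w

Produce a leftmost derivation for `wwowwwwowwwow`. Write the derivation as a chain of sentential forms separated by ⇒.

S⇒wwU⇒wwSoU⇒wwowUoU⇒wwowUUwoU⇒wwowSoUUwoU⇒wwowwwUoUUwoU⇒wwowwwwoUUwoU⇒wwowwwwowUwoU⇒wwowwwwowwwoU⇒wwowwwwowwwow

S ⇒ wwU   [S → w w U]
wwU ⇒ wwSoU   [U → S o U]
wwSoU ⇒ wwowUoU   [S → o w U]
wwowUoU ⇒ wwowUUwoU   [U → U U w]
wwowUUwoU ⇒ wwowSoUUwoU   [U → S o U]
wwowSoUUwoU ⇒ wwowwwUoUUwoU   [S → w w U]
wwowwwUoUUwoU ⇒ wwowwwwoUUwoU   [U → w]
wwowwwwoUUwoU ⇒ wwowwwwowUwoU   [U → w]
wwowwwwowUwoU ⇒ wwowwwwowwwoU   [U → w]
wwowwwwowwwoU ⇒ wwowwwwowwwow   [U → w]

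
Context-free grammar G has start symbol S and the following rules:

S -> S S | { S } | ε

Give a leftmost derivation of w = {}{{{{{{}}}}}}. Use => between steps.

S=>SS=>{S}S=>{}S=>{}{S}=>{}{SS}=>{}{{S}S}=>{}{{{S}}S}=>{}{{{SS}}S}=>{}{{{{S}S}}S}=>{}{{{{{S}}S}}S}=>{}{{{{{{S}}}S}}S}=>{}{{{{{{}}}S}}S}=>{}{{{{{{}}}}}S}=>{}{{{{{{}}}}}}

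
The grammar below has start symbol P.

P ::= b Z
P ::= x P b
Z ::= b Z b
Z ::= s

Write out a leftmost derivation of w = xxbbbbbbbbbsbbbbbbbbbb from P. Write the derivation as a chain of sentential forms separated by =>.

P => xPb => xxPbb => xxbZbb => xxbbZbbb => xxbbbZbbbb => xxbbbbZbbbbb => xxbbbbbZbbbbbb => xxbbbbbbZbbbbbbb => xxbbbbbbbZbbbbbbbb => xxbbbbbbbbZbbbbbbbbb => xxbbbbbbbbbZbbbbbbbbbb => xxbbbbbbbbbsbbbbbbbbbb

P => xPb   [P ::= x P b]
xPb => xxPbb   [P ::= x P b]
xxPbb => xxbZbb   [P ::= b Z]
xxbZbb => xxbbZbbb   [Z ::= b Z b]
xxbbZbbb => xxbbbZbbbb   [Z ::= b Z b]
xxbbbZbbbb => xxbbbbZbbbbb   [Z ::= b Z b]
xxbbbbZbbbbb => xxbbbbbZbbbbbb   [Z ::= b Z b]
xxbbbbbZbbbbbb => xxbbbbbbZbbbbbbb   [Z ::= b Z b]
xxbbbbbbZbbbbbbb => xxbbbbbbbZbbbbbbbb   [Z ::= b Z b]
xxbbbbbbbZbbbbbbbb => xxbbbbbbbbZbbbbbbbbb   [Z ::= b Z b]
xxbbbbbbbbZbbbbbbbbb => xxbbbbbbbbbZbbbbbbbbbb   [Z ::= b Z b]
xxbbbbbbbbbZbbbbbbbbbb => xxbbbbbbbbbsbbbbbbbbbb   [Z ::= s]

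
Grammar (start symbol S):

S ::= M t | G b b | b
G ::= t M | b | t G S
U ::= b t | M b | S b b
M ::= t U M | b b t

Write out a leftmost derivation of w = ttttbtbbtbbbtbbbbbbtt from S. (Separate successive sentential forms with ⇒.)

S ⇒ Mt   [S ::= M t]
Mt ⇒ tUMt   [M ::= t U M]
tUMt ⇒ tSbbMt   [U ::= S b b]
tSbbMt ⇒ tGbbbbMt   [S ::= G b b]
tGbbbbMt ⇒ ttMbbbbMt   [G ::= t M]
ttMbbbbMt ⇒ tttUMbbbbMt   [M ::= t U M]
tttUMbbbbMt ⇒ tttMbMbbbbMt   [U ::= M b]
tttMbMbbbbMt ⇒ ttttUMbMbbbbMt   [M ::= t U M]
ttttUMbMbbbbMt ⇒ ttttbtMbMbbbbMt   [U ::= b t]
ttttbtMbMbbbbMt ⇒ ttttbtbbtbMbbbbMt   [M ::= b b t]
ttttbtbbtbMbbbbMt ⇒ ttttbtbbtbbbtbbbbMt   [M ::= b b t]
ttttbtbbtbbbtbbbbMt ⇒ ttttbtbbtbbbtbbbbbbtt   [M ::= b b t]

S ⇒ Mt ⇒ tUMt ⇒ tSbbMt ⇒ tGbbbbMt ⇒ ttMbbbbMt ⇒ tttUMbbbbMt ⇒ tttMbMbbbbMt ⇒ ttttUMbMbbbbMt ⇒ ttttbtMbMbbbbMt ⇒ ttttbtbbtbMbbbbMt ⇒ ttttbtbbtbbbtbbbbMt ⇒ ttttbtbbtbbbtbbbbbbtt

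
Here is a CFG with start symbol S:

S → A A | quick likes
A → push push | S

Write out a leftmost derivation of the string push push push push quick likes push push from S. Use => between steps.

S => A A   [S → A A]
A A => S A   [A → S]
S A => A A A   [S → A A]
A A A => push push A A   [A → push push]
push push A A => push push S A   [A → S]
push push S A => push push A A A   [S → A A]
push push A A A => push push push push A A   [A → push push]
push push push push A A => push push push push S A   [A → S]
push push push push S A => push push push push quick likes A   [S → quick likes]
push push push push quick likes A => push push push push quick likes push push   [A → push push]

S => A A => S A => A A A => push push A A => push push S A => push push A A A => push push push push A A => push push push push S A => push push push push quick likes A => push push push push quick likes push push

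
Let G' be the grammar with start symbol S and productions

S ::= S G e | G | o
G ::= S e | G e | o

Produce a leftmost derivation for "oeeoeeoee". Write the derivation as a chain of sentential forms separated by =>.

S => SGe   [S ::= S G e]
SGe => SGeGe   [S ::= S G e]
SGeGe => GGeGe   [S ::= G]
GGeGe => GeGeGe   [G ::= G e]
GeGeGe => SeeGeGe   [G ::= S e]
SeeGeGe => oeeGeGe   [S ::= o]
oeeGeGe => oeeSeeGe   [G ::= S e]
oeeSeeGe => oeeoeeGe   [S ::= o]
oeeoeeGe => oeeoeeSee   [G ::= S e]
oeeoeeSee => oeeoeeoee   [S ::= o]

S=>SGe=>SGeGe=>GGeGe=>GeGeGe=>SeeGeGe=>oeeGeGe=>oeeSeeGe=>oeeoeeGe=>oeeoeeSee=>oeeoeeoee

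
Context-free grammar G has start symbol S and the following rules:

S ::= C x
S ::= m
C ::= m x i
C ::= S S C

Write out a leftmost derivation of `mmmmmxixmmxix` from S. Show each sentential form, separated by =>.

S => Cx   [S ::= C x]
Cx => SSCx   [C ::= S S C]
SSCx => mSCx   [S ::= m]
mSCx => mmCx   [S ::= m]
mmCx => mmSSCx   [C ::= S S C]
mmSSCx => mmCxSCx   [S ::= C x]
mmCxSCx => mmSSCxSCx   [C ::= S S C]
mmSSCxSCx => mmmSCxSCx   [S ::= m]
mmmSCxSCx => mmmmCxSCx   [S ::= m]
mmmmCxSCx => mmmmmxixSCx   [C ::= m x i]
mmmmmxixSCx => mmmmmxixmCx   [S ::= m]
mmmmmxixmCx => mmmmmxixmmxix   [C ::= m x i]

S=>Cx=>SSCx=>mSCx=>mmCx=>mmSSCx=>mmCxSCx=>mmSSCxSCx=>mmmSCxSCx=>mmmmCxSCx=>mmmmmxixSCx=>mmmmmxixmCx=>mmmmmxixmmxix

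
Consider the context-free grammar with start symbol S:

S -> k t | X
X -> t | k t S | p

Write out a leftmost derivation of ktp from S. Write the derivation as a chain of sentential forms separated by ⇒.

S⇒X⇒ktS⇒ktX⇒ktp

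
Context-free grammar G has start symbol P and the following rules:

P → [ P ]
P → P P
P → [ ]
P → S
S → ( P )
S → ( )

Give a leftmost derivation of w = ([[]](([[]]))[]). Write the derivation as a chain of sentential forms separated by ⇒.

P ⇒ S ⇒ (P) ⇒ (PP) ⇒ ([P]P) ⇒ ([[]]P) ⇒ ([[]]PP) ⇒ ([[]]SP) ⇒ ([[]](P)P) ⇒ ([[]](S)P) ⇒ ([[]]((P))P) ⇒ ([[]](([P]))P) ⇒ ([[]](([[]]))P) ⇒ ([[]](([[]]))[])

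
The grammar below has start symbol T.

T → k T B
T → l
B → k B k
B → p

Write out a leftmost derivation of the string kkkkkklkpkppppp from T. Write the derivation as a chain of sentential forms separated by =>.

T=>kTB=>kkTBB=>kkkTBBB=>kkkkTBBBB=>kkkkkTBBBBB=>kkkkkkTBBBBBB=>kkkkkklBBBBBB=>kkkkkklkBkBBBBB=>kkkkkklkpkBBBBB=>kkkkkklkpkpBBBB=>kkkkkklkpkppBBB=>kkkkkklkpkpppBB=>kkkkkklkpkppppB=>kkkkkklkpkppppp

T => kTB   [T → k T B]
kTB => kkTBB   [T → k T B]
kkTBB => kkkTBBB   [T → k T B]
kkkTBBB => kkkkTBBBB   [T → k T B]
kkkkTBBBB => kkkkkTBBBBB   [T → k T B]
kkkkkTBBBBB => kkkkkkTBBBBBB   [T → k T B]
kkkkkkTBBBBBB => kkkkkklBBBBBB   [T → l]
kkkkkklBBBBBB => kkkkkklkBkBBBBB   [B → k B k]
kkkkkklkBkBBBBB => kkkkkklkpkBBBBB   [B → p]
kkkkkklkpkBBBBB => kkkkkklkpkpBBBB   [B → p]
kkkkkklkpkpBBBB => kkkkkklkpkppBBB   [B → p]
kkkkkklkpkppBBB => kkkkkklkpkpppBB   [B → p]
kkkkkklkpkpppBB => kkkkkklkpkppppB   [B → p]
kkkkkklkpkppppB => kkkkkklkpkppppp   [B → p]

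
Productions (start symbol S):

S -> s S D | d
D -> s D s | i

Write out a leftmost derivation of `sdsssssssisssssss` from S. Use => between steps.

S => sSD   [S -> s S D]
sSD => sdD   [S -> d]
sdD => sdsDs   [D -> s D s]
sdsDs => sdssDss   [D -> s D s]
sdssDss => sdsssDsss   [D -> s D s]
sdsssDsss => sdssssDssss   [D -> s D s]
sdssssDssss => sdsssssDsssss   [D -> s D s]
sdsssssDsssss => sdssssssDssssss   [D -> s D s]
sdssssssDssssss => sdsssssssDsssssss   [D -> s D s]
sdsssssssDsssssss => sdsssssssisssssss   [D -> i]

S => sSD => sdD => sdsDs => sdssDss => sdsssDsss => sdssssDssss => sdsssssDsssss => sdssssssDssssss => sdsssssssDsssssss => sdsssssssisssssss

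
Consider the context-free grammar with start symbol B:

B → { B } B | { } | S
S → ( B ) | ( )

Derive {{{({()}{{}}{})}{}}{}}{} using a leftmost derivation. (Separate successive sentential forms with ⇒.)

B ⇒ {B}B ⇒ {{B}B}B ⇒ {{{B}B}B}B ⇒ {{{S}B}B}B ⇒ {{{(B)}B}B}B ⇒ {{{({B}B)}B}B}B ⇒ {{{({S}B)}B}B}B ⇒ {{{({()}B)}B}B}B ⇒ {{{({()}{B}B)}B}B}B ⇒ {{{({()}{{}}B)}B}B}B ⇒ {{{({()}{{}}{})}B}B}B ⇒ {{{({()}{{}}{})}{}}B}B ⇒ {{{({()}{{}}{})}{}}{}}B ⇒ {{{({()}{{}}{})}{}}{}}{}

B ⇒ {B}B   [B → { B } B]
{B}B ⇒ {{B}B}B   [B → { B } B]
{{B}B}B ⇒ {{{B}B}B}B   [B → { B } B]
{{{B}B}B}B ⇒ {{{S}B}B}B   [B → S]
{{{S}B}B}B ⇒ {{{(B)}B}B}B   [S → ( B )]
{{{(B)}B}B}B ⇒ {{{({B}B)}B}B}B   [B → { B } B]
{{{({B}B)}B}B}B ⇒ {{{({S}B)}B}B}B   [B → S]
{{{({S}B)}B}B}B ⇒ {{{({()}B)}B}B}B   [S → ( )]
{{{({()}B)}B}B}B ⇒ {{{({()}{B}B)}B}B}B   [B → { B } B]
{{{({()}{B}B)}B}B}B ⇒ {{{({()}{{}}B)}B}B}B   [B → { }]
{{{({()}{{}}B)}B}B}B ⇒ {{{({()}{{}}{})}B}B}B   [B → { }]
{{{({()}{{}}{})}B}B}B ⇒ {{{({()}{{}}{})}{}}B}B   [B → { }]
{{{({()}{{}}{})}{}}B}B ⇒ {{{({()}{{}}{})}{}}{}}B   [B → { }]
{{{({()}{{}}{})}{}}{}}B ⇒ {{{({()}{{}}{})}{}}{}}{}   [B → { }]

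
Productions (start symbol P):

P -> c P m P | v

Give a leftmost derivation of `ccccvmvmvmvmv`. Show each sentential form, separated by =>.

P=>cPmP=>ccPmPmP=>cccPmPmPmP=>ccccPmPmPmPmP=>ccccvmPmPmPmP=>ccccvmvmPmPmP=>ccccvmvmvmPmP=>ccccvmvmvmvmP=>ccccvmvmvmvmv

P => cPmP   [P -> c P m P]
cPmP => ccPmPmP   [P -> c P m P]
ccPmPmP => cccPmPmPmP   [P -> c P m P]
cccPmPmPmP => ccccPmPmPmPmP   [P -> c P m P]
ccccPmPmPmPmP => ccccvmPmPmPmP   [P -> v]
ccccvmPmPmPmP => ccccvmvmPmPmP   [P -> v]
ccccvmvmPmPmP => ccccvmvmvmPmP   [P -> v]
ccccvmvmvmPmP => ccccvmvmvmvmP   [P -> v]
ccccvmvmvmvmP => ccccvmvmvmvmv   [P -> v]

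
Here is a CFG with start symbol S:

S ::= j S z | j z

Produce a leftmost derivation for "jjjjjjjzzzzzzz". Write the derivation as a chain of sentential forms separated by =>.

S => jSz => jjSzz => jjjSzzz => jjjjSzzzz => jjjjjSzzzzz => jjjjjjSzzzzzz => jjjjjjjzzzzzzz

S => jSz   [S ::= j S z]
jSz => jjSzz   [S ::= j S z]
jjSzz => jjjSzzz   [S ::= j S z]
jjjSzzz => jjjjSzzzz   [S ::= j S z]
jjjjSzzzz => jjjjjSzzzzz   [S ::= j S z]
jjjjjSzzzzz => jjjjjjSzzzzzz   [S ::= j S z]
jjjjjjSzzzzzz => jjjjjjjzzzzzzz   [S ::= j z]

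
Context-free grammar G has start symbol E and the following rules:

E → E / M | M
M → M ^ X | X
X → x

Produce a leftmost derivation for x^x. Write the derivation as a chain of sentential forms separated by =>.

E=>M=>M^X=>X^X=>x^X=>x^x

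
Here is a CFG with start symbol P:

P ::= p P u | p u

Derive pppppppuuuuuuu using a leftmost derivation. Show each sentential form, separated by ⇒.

P ⇒ pPu ⇒ ppPuu ⇒ pppPuuu ⇒ ppppPuuuu ⇒ pppppPuuuuu ⇒ ppppppPuuuuuu ⇒ pppppppuuuuuuu

P ⇒ pPu   [P ::= p P u]
pPu ⇒ ppPuu   [P ::= p P u]
ppPuu ⇒ pppPuuu   [P ::= p P u]
pppPuuu ⇒ ppppPuuuu   [P ::= p P u]
ppppPuuuu ⇒ pppppPuuuuu   [P ::= p P u]
pppppPuuuuu ⇒ ppppppPuuuuuu   [P ::= p P u]
ppppppPuuuuuu ⇒ pppppppuuuuuuu   [P ::= p u]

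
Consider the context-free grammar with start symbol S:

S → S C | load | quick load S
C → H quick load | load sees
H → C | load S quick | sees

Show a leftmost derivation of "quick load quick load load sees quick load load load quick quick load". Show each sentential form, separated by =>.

S => S C => quick load S C => quick load quick load S C => quick load quick load S C C => quick load quick load load C C => quick load quick load load H quick load C => quick load quick load load sees quick load C => quick load quick load load sees quick load H quick load => quick load quick load load sees quick load load S quick quick load => quick load quick load load sees quick load load load quick quick load

S => S C   [S → S C]
S C => quick load S C   [S → quick load S]
quick load S C => quick load quick load S C   [S → quick load S]
quick load quick load S C => quick load quick load S C C   [S → S C]
quick load quick load S C C => quick load quick load load C C   [S → load]
quick load quick load load C C => quick load quick load load H quick load C   [C → H quick load]
quick load quick load load H quick load C => quick load quick load load sees quick load C   [H → sees]
quick load quick load load sees quick load C => quick load quick load load sees quick load H quick load   [C → H quick load]
quick load quick load load sees quick load H quick load => quick load quick load load sees quick load load S quick quick load   [H → load S quick]
quick load quick load load sees quick load load S quick quick load => quick load quick load load sees quick load load load quick quick load   [S → load]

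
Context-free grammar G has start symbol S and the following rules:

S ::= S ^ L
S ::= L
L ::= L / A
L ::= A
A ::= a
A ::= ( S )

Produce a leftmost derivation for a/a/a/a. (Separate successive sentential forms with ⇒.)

S ⇒ L ⇒ L/A ⇒ L/A/A ⇒ L/A/A/A ⇒ A/A/A/A ⇒ a/A/A/A ⇒ a/a/A/A ⇒ a/a/a/A ⇒ a/a/a/a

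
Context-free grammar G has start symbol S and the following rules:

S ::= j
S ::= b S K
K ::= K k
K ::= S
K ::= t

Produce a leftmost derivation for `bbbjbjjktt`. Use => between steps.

S=>bSK=>bbSKK=>bbbSKKK=>bbbjKKK=>bbbjSKK=>bbbjbSKKK=>bbbjbjKKK=>bbbjbjKkKK=>bbbjbjSkKK=>bbbjbjjkKK=>bbbjbjjktK=>bbbjbjjktt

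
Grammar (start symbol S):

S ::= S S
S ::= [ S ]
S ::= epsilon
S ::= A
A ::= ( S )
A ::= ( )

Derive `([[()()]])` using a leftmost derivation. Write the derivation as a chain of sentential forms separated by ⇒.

S ⇒ A ⇒ (S) ⇒ ([S]) ⇒ ([SS]) ⇒ ([[S]S]) ⇒ ([[SS]S]) ⇒ ([[AS]S]) ⇒ ([[()S]S]) ⇒ ([[()SS]S]) ⇒ ([[()AS]S]) ⇒ ([[()(S)S]S]) ⇒ ([[()()S]S]) ⇒ ([[()()]S]) ⇒ ([[()()]])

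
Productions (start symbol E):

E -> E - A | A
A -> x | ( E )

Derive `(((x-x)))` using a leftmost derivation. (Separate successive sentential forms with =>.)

E => A => (E) => (A) => ((E)) => ((A)) => (((E))) => (((E-A))) => (((A-A))) => (((x-A))) => (((x-x)))

E => A   [E -> A]
A => (E)   [A -> ( E )]
(E) => (A)   [E -> A]
(A) => ((E))   [A -> ( E )]
((E)) => ((A))   [E -> A]
((A)) => (((E)))   [A -> ( E )]
(((E))) => (((E-A)))   [E -> E - A]
(((E-A))) => (((A-A)))   [E -> A]
(((A-A))) => (((x-A)))   [A -> x]
(((x-A))) => (((x-x)))   [A -> x]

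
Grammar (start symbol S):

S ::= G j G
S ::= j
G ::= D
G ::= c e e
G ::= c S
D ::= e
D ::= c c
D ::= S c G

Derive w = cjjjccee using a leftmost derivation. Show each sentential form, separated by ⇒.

S ⇒ GjG   [S ::= G j G]
GjG ⇒ cSjG   [G ::= c S]
cSjG ⇒ cjjG   [S ::= j]
cjjG ⇒ cjjD   [G ::= D]
cjjD ⇒ cjjScG   [D ::= S c G]
cjjScG ⇒ cjjjcG   [S ::= j]
cjjjcG ⇒ cjjjccee   [G ::= c e e]

S ⇒ GjG ⇒ cSjG ⇒ cjjG ⇒ cjjD ⇒ cjjScG ⇒ cjjjcG ⇒ cjjjccee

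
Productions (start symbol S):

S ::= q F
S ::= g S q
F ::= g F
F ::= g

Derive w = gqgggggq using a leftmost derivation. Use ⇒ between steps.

S ⇒ gSq ⇒ gqFq ⇒ gqgFq ⇒ gqggFq ⇒ gqgggFq ⇒ gqggggFq ⇒ gqgggggq

S ⇒ gSq   [S ::= g S q]
gSq ⇒ gqFq   [S ::= q F]
gqFq ⇒ gqgFq   [F ::= g F]
gqgFq ⇒ gqggFq   [F ::= g F]
gqggFq ⇒ gqgggFq   [F ::= g F]
gqgggFq ⇒ gqggggFq   [F ::= g F]
gqggggFq ⇒ gqgggggq   [F ::= g]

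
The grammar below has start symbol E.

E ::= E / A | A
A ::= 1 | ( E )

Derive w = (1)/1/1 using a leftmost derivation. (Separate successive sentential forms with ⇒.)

E ⇒ E/A ⇒ E/A/A ⇒ A/A/A ⇒ (E)/A/A ⇒ (A)/A/A ⇒ (1)/A/A ⇒ (1)/1/A ⇒ (1)/1/1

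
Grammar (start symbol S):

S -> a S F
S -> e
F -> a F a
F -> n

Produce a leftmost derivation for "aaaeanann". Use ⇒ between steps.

S ⇒ aSF ⇒ aaSFF ⇒ aaaSFFF ⇒ aaaeFFF ⇒ aaaeaFaFF ⇒ aaaeanaFF ⇒ aaaeananF ⇒ aaaeanann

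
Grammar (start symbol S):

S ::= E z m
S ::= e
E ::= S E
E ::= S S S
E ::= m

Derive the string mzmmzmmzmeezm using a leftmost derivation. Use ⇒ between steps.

S ⇒ Ezm   [S ::= E z m]
Ezm ⇒ SSSzm   [E ::= S S S]
SSSzm ⇒ EzmSSzm   [S ::= E z m]
EzmSSzm ⇒ SEzmSSzm   [E ::= S E]
SEzmSSzm ⇒ EzmEzmSSzm   [S ::= E z m]
EzmEzmSSzm ⇒ SEzmEzmSSzm   [E ::= S E]
SEzmEzmSSzm ⇒ EzmEzmEzmSSzm   [S ::= E z m]
EzmEzmEzmSSzm ⇒ mzmEzmEzmSSzm   [E ::= m]
mzmEzmEzmSSzm ⇒ mzmmzmEzmSSzm   [E ::= m]
mzmmzmEzmSSzm ⇒ mzmmzmmzmSSzm   [E ::= m]
mzmmzmmzmSSzm ⇒ mzmmzmmzmeSzm   [S ::= e]
mzmmzmmzmeSzm ⇒ mzmmzmmzmeezm   [S ::= e]

S ⇒ Ezm ⇒ SSSzm ⇒ EzmSSzm ⇒ SEzmSSzm ⇒ EzmEzmSSzm ⇒ SEzmEzmSSzm ⇒ EzmEzmEzmSSzm ⇒ mzmEzmEzmSSzm ⇒ mzmmzmEzmSSzm ⇒ mzmmzmmzmSSzm ⇒ mzmmzmmzmeSzm ⇒ mzmmzmmzmeezm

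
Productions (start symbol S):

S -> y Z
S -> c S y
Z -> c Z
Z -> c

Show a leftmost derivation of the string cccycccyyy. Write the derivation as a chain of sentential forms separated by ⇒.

S ⇒ cSy ⇒ ccSyy ⇒ cccSyyy ⇒ cccyZyyy ⇒ cccycZyyy ⇒ cccyccZyyy ⇒ cccycccyyy

S ⇒ cSy   [S -> c S y]
cSy ⇒ ccSyy   [S -> c S y]
ccSyy ⇒ cccSyyy   [S -> c S y]
cccSyyy ⇒ cccyZyyy   [S -> y Z]
cccyZyyy ⇒ cccycZyyy   [Z -> c Z]
cccycZyyy ⇒ cccyccZyyy   [Z -> c Z]
cccyccZyyy ⇒ cccycccyyy   [Z -> c]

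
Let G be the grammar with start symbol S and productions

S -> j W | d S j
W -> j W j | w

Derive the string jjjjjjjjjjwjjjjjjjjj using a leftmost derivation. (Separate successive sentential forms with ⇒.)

S ⇒ jW   [S -> j W]
jW ⇒ jjWj   [W -> j W j]
jjWj ⇒ jjjWjj   [W -> j W j]
jjjWjj ⇒ jjjjWjjj   [W -> j W j]
jjjjWjjj ⇒ jjjjjWjjjj   [W -> j W j]
jjjjjWjjjj ⇒ jjjjjjWjjjjj   [W -> j W j]
jjjjjjWjjjjj ⇒ jjjjjjjWjjjjjj   [W -> j W j]
jjjjjjjWjjjjjj ⇒ jjjjjjjjWjjjjjjj   [W -> j W j]
jjjjjjjjWjjjjjjj ⇒ jjjjjjjjjWjjjjjjjj   [W -> j W j]
jjjjjjjjjWjjjjjjjj ⇒ jjjjjjjjjjWjjjjjjjjj   [W -> j W j]
jjjjjjjjjjWjjjjjjjjj ⇒ jjjjjjjjjjwjjjjjjjjj   [W -> w]

S ⇒ jW ⇒ jjWj ⇒ jjjWjj ⇒ jjjjWjjj ⇒ jjjjjWjjjj ⇒ jjjjjjWjjjjj ⇒ jjjjjjjWjjjjjj ⇒ jjjjjjjjWjjjjjjj ⇒ jjjjjjjjjWjjjjjjjj ⇒ jjjjjjjjjjWjjjjjjjjj ⇒ jjjjjjjjjjwjjjjjjjjj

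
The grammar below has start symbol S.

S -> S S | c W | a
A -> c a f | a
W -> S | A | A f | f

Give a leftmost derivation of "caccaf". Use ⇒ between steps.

S ⇒ SS ⇒ cWS ⇒ cAS ⇒ caS ⇒ cacW ⇒ cacS ⇒ caccW ⇒ caccAf ⇒ caccaf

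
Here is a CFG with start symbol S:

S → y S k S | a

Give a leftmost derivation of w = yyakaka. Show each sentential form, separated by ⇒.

S ⇒ ySkS ⇒ yySkSkS ⇒ yyakSkS ⇒ yyakakS ⇒ yyakaka

S ⇒ ySkS   [S → y S k S]
ySkS ⇒ yySkSkS   [S → y S k S]
yySkSkS ⇒ yyakSkS   [S → a]
yyakSkS ⇒ yyakakS   [S → a]
yyakakS ⇒ yyakaka   [S → a]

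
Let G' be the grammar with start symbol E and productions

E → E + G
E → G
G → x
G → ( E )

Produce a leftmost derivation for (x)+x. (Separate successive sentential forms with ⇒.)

E⇒E+G⇒G+G⇒(E)+G⇒(G)+G⇒(x)+G⇒(x)+x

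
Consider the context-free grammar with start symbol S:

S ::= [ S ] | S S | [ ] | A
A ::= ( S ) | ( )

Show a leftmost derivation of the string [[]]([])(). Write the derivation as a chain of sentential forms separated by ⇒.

S⇒SS⇒[S]S⇒[[]]S⇒[[]]SS⇒[[]]AS⇒[[]](S)S⇒[[]]([])S⇒[[]]([])A⇒[[]]([])()

S ⇒ SS   [S ::= S S]
SS ⇒ [S]S   [S ::= [ S ]]
[S]S ⇒ [[]]S   [S ::= [ ]]
[[]]S ⇒ [[]]SS   [S ::= S S]
[[]]SS ⇒ [[]]AS   [S ::= A]
[[]]AS ⇒ [[]](S)S   [A ::= ( S )]
[[]](S)S ⇒ [[]]([])S   [S ::= [ ]]
[[]]([])S ⇒ [[]]([])A   [S ::= A]
[[]]([])A ⇒ [[]]([])()   [A ::= ( )]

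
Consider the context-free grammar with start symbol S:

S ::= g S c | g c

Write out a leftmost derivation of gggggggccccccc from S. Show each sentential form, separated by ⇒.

S ⇒ gSc   [S ::= g S c]
gSc ⇒ ggScc   [S ::= g S c]
ggScc ⇒ gggSccc   [S ::= g S c]
gggSccc ⇒ ggggScccc   [S ::= g S c]
ggggScccc ⇒ gggggSccccc   [S ::= g S c]
gggggSccccc ⇒ ggggggScccccc   [S ::= g S c]
ggggggScccccc ⇒ gggggggccccccc   [S ::= g c]

S ⇒ gSc ⇒ ggScc ⇒ gggSccc ⇒ ggggScccc ⇒ gggggSccccc ⇒ ggggggScccccc ⇒ gggggggccccccc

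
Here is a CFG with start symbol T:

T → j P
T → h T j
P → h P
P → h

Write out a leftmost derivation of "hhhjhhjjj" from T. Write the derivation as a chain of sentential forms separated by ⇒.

T ⇒ hTj   [T → h T j]
hTj ⇒ hhTjj   [T → h T j]
hhTjj ⇒ hhhTjjj   [T → h T j]
hhhTjjj ⇒ hhhjPjjj   [T → j P]
hhhjPjjj ⇒ hhhjhPjjj   [P → h P]
hhhjhPjjj ⇒ hhhjhhjjj   [P → h]

T ⇒ hTj ⇒ hhTjj ⇒ hhhTjjj ⇒ hhhjPjjj ⇒ hhhjhPjjj ⇒ hhhjhhjjj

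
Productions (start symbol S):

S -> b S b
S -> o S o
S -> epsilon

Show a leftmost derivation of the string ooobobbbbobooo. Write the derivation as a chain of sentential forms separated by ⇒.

S ⇒ oSo   [S -> o S o]
oSo ⇒ ooSoo   [S -> o S o]
ooSoo ⇒ oooSooo   [S -> o S o]
oooSooo ⇒ ooobSbooo   [S -> b S b]
ooobSbooo ⇒ oooboSobooo   [S -> o S o]
oooboSobooo ⇒ ooobobSbobooo   [S -> b S b]
ooobobSbobooo ⇒ ooobobbSbbobooo   [S -> b S b]
ooobobbSbbobooo ⇒ ooobobbbbobooo   [S -> epsilon]

S ⇒ oSo ⇒ ooSoo ⇒ oooSooo ⇒ ooobSbooo ⇒ oooboSobooo ⇒ ooobobSbobooo ⇒ ooobobbSbbobooo ⇒ ooobobbbbobooo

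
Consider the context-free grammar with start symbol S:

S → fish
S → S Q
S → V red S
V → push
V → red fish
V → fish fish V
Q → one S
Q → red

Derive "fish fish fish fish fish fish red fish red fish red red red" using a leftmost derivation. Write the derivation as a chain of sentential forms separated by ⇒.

S ⇒ S Q ⇒ S Q Q ⇒ S Q Q Q ⇒ V red S Q Q Q ⇒ fish fish V red S Q Q Q ⇒ fish fish fish fish V red S Q Q Q ⇒ fish fish fish fish fish fish V red S Q Q Q ⇒ fish fish fish fish fish fish red fish red S Q Q Q ⇒ fish fish fish fish fish fish red fish red fish Q Q Q ⇒ fish fish fish fish fish fish red fish red fish red Q Q ⇒ fish fish fish fish fish fish red fish red fish red red Q ⇒ fish fish fish fish fish fish red fish red fish red red red

S ⇒ S Q   [S → S Q]
S Q ⇒ S Q Q   [S → S Q]
S Q Q ⇒ S Q Q Q   [S → S Q]
S Q Q Q ⇒ V red S Q Q Q   [S → V red S]
V red S Q Q Q ⇒ fish fish V red S Q Q Q   [V → fish fish V]
fish fish V red S Q Q Q ⇒ fish fish fish fish V red S Q Q Q   [V → fish fish V]
fish fish fish fish V red S Q Q Q ⇒ fish fish fish fish fish fish V red S Q Q Q   [V → fish fish V]
fish fish fish fish fish fish V red S Q Q Q ⇒ fish fish fish fish fish fish red fish red S Q Q Q   [V → red fish]
fish fish fish fish fish fish red fish red S Q Q Q ⇒ fish fish fish fish fish fish red fish red fish Q Q Q   [S → fish]
fish fish fish fish fish fish red fish red fish Q Q Q ⇒ fish fish fish fish fish fish red fish red fish red Q Q   [Q → red]
fish fish fish fish fish fish red fish red fish red Q Q ⇒ fish fish fish fish fish fish red fish red fish red red Q   [Q → red]
fish fish fish fish fish fish red fish red fish red red Q ⇒ fish fish fish fish fish fish red fish red fish red red red   [Q → red]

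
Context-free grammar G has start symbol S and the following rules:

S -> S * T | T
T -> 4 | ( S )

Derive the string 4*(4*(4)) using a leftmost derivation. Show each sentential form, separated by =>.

S=>S*T=>T*T=>4*T=>4*(S)=>4*(S*T)=>4*(T*T)=>4*(4*T)=>4*(4*(S))=>4*(4*(T))=>4*(4*(4))

S => S*T   [S -> S * T]
S*T => T*T   [S -> T]
T*T => 4*T   [T -> 4]
4*T => 4*(S)   [T -> ( S )]
4*(S) => 4*(S*T)   [S -> S * T]
4*(S*T) => 4*(T*T)   [S -> T]
4*(T*T) => 4*(4*T)   [T -> 4]
4*(4*T) => 4*(4*(S))   [T -> ( S )]
4*(4*(S)) => 4*(4*(T))   [S -> T]
4*(4*(T)) => 4*(4*(4))   [T -> 4]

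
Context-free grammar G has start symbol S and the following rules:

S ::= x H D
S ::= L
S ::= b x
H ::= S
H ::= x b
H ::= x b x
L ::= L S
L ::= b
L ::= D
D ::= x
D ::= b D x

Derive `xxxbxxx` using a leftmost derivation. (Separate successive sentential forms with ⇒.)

S ⇒ xHD ⇒ xSD ⇒ xxHDD ⇒ xxxbxDD ⇒ xxxbxxD ⇒ xxxbxxx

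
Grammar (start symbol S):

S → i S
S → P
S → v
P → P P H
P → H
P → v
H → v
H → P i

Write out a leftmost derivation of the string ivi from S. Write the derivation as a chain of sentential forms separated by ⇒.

S ⇒ iS   [S → i S]
iS ⇒ iP   [S → P]
iP ⇒ iH   [P → H]
iH ⇒ iPi   [H → P i]
iPi ⇒ iHi   [P → H]
iHi ⇒ ivi   [H → v]

S ⇒ iS ⇒ iP ⇒ iH ⇒ iPi ⇒ iHi ⇒ ivi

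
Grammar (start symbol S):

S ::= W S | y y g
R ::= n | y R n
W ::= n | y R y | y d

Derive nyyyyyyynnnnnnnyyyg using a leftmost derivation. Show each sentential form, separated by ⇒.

S ⇒ WS   [S ::= W S]
WS ⇒ nS   [W ::= n]
nS ⇒ nWS   [S ::= W S]
nWS ⇒ nyRyS   [W ::= y R y]
nyRyS ⇒ nyyRnyS   [R ::= y R n]
nyyRnyS ⇒ nyyyRnnyS   [R ::= y R n]
nyyyRnnyS ⇒ nyyyyRnnnyS   [R ::= y R n]
nyyyyRnnnyS ⇒ nyyyyyRnnnnyS   [R ::= y R n]
nyyyyyRnnnnyS ⇒ nyyyyyyRnnnnnyS   [R ::= y R n]
nyyyyyyRnnnnnyS ⇒ nyyyyyyyRnnnnnnyS   [R ::= y R n]
nyyyyyyyRnnnnnnyS ⇒ nyyyyyyynnnnnnnyS   [R ::= n]
nyyyyyyynnnnnnnyS ⇒ nyyyyyyynnnnnnnyyyg   [S ::= y y g]

S⇒WS⇒nS⇒nWS⇒nyRyS⇒nyyRnyS⇒nyyyRnnyS⇒nyyyyRnnnyS⇒nyyyyyRnnnnyS⇒nyyyyyyRnnnnnyS⇒nyyyyyyyRnnnnnnyS⇒nyyyyyyynnnnnnnyS⇒nyyyyyyynnnnnnnyyyg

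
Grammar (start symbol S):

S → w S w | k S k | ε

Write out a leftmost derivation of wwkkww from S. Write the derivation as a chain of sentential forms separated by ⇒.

S ⇒ wSw ⇒ wwSww ⇒ wwkSkww ⇒ wwkkww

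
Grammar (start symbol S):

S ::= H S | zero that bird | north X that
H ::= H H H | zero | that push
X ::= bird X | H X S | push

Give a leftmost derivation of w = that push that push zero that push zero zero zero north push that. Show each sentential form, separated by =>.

S => H S   [S ::= H S]
H S => H H H S   [H ::= H H H]
H H H S => H H H H H S   [H ::= H H H]
H H H H H S => H H H H H H H S   [H ::= H H H]
H H H H H H H S => that push H H H H H H S   [H ::= that push]
that push H H H H H H S => that push that push H H H H H S   [H ::= that push]
that push that push H H H H H S => that push that push zero H H H H S   [H ::= zero]
that push that push zero H H H H S => that push that push zero that push H H H S   [H ::= that push]
that push that push zero that push H H H S => that push that push zero that push zero H H S   [H ::= zero]
that push that push zero that push zero H H S => that push that push zero that push zero zero H S   [H ::= zero]
that push that push zero that push zero zero H S => that push that push zero that push zero zero zero S   [H ::= zero]
that push that push zero that push zero zero zero S => that push that push zero that push zero zero zero north X that   [S ::= north X that]
that push that push zero that push zero zero zero north X that => that push that push zero that push zero zero zero north push that   [X ::= push]

S => H S => H H H S => H H H H H S => H H H H H H H S => that push H H H H H H S => that push that push H H H H H S => that push that push zero H H H H S => that push that push zero that push H H H S => that push that push zero that push zero H H S => that push that push zero that push zero zero H S => that push that push zero that push zero zero zero S => that push that push zero that push zero zero zero north X that => that push that push zero that push zero zero zero north push that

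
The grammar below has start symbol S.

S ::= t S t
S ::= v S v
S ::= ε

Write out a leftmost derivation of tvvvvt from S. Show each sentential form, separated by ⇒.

S⇒tSt⇒tvSvt⇒tvvSvvt⇒tvvvvt

S ⇒ tSt   [S ::= t S t]
tSt ⇒ tvSvt   [S ::= v S v]
tvSvt ⇒ tvvSvvt   [S ::= v S v]
tvvSvvt ⇒ tvvvvt   [S ::= ε]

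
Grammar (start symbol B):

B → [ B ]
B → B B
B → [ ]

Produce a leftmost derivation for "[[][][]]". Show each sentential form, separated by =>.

B => [B] => [BB] => [BBB] => [[]BB] => [[][]B] => [[][][]]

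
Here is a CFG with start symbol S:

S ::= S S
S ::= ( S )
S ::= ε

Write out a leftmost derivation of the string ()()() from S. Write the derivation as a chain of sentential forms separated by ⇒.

S ⇒ SS ⇒ (S)S ⇒ ()S ⇒ ()SS ⇒ ()(S)S ⇒ ()()S ⇒ ()()(S) ⇒ ()()()

S ⇒ SS   [S ::= S S]
SS ⇒ (S)S   [S ::= ( S )]
(S)S ⇒ ()S   [S ::= ε]
()S ⇒ ()SS   [S ::= S S]
()SS ⇒ ()(S)S   [S ::= ( S )]
()(S)S ⇒ ()()S   [S ::= ε]
()()S ⇒ ()()(S)   [S ::= ( S )]
()()(S) ⇒ ()()()   [S ::= ε]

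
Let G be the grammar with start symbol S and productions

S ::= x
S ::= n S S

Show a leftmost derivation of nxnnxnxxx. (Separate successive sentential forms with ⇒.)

S⇒nSS⇒nxS⇒nxnSS⇒nxnnSSS⇒nxnnxSS⇒nxnnxnSSS⇒nxnnxnxSS⇒nxnnxnxxS⇒nxnnxnxxx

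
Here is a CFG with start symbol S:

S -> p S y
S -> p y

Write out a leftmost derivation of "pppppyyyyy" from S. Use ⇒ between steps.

S⇒pSy⇒ppSyy⇒pppSyyy⇒ppppSyyyy⇒pppppyyyyy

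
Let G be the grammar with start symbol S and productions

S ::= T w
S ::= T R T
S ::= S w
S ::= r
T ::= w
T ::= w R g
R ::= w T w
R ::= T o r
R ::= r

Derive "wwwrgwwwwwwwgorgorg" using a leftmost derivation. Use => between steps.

S => TRT => wRT => wwTwT => wwwRgwT => wwwrgwT => wwwrgwwRg => wwwrgwwTorg => wwwrgwwwRgorg => wwwrgwwwTorgorg => wwwrgwwwwRgorgorg => wwwrgwwwwwTwgorgorg => wwwrgwwwwwwwgorgorg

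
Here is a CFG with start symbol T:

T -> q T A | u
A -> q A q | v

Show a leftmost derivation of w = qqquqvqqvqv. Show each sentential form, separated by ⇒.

T ⇒ qTA   [T -> q T A]
qTA ⇒ qqTAA   [T -> q T A]
qqTAA ⇒ qqqTAAA   [T -> q T A]
qqqTAAA ⇒ qqquAAA   [T -> u]
qqquAAA ⇒ qqquqAqAA   [A -> q A q]
qqquqAqAA ⇒ qqquqvqAA   [A -> v]
qqquqvqAA ⇒ qqquqvqqAqA   [A -> q A q]
qqquqvqqAqA ⇒ qqquqvqqvqA   [A -> v]
qqquqvqqvqA ⇒ qqquqvqqvqv   [A -> v]

T ⇒ qTA ⇒ qqTAA ⇒ qqqTAAA ⇒ qqquAAA ⇒ qqquqAqAA ⇒ qqquqvqAA ⇒ qqquqvqqAqA ⇒ qqquqvqqvqA ⇒ qqquqvqqvqv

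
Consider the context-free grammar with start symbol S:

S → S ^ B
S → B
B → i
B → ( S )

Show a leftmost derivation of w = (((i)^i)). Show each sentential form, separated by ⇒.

S⇒B⇒(S)⇒(B)⇒((S))⇒((S^B))⇒((B^B))⇒(((S)^B))⇒(((B)^B))⇒(((i)^B))⇒(((i)^i))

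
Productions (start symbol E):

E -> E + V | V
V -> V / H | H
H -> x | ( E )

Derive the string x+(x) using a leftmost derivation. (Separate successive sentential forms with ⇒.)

E⇒E+V⇒V+V⇒H+V⇒x+V⇒x+H⇒x+(E)⇒x+(V)⇒x+(H)⇒x+(x)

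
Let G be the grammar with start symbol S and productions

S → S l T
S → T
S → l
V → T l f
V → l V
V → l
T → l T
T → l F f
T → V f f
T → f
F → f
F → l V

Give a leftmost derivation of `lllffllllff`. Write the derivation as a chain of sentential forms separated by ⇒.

S ⇒ SlT ⇒ SlTlT ⇒ llTlT ⇒ lllFflT ⇒ lllfflT ⇒ lllfflVff ⇒ lllffllVff ⇒ lllfflllVff ⇒ lllffllllff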